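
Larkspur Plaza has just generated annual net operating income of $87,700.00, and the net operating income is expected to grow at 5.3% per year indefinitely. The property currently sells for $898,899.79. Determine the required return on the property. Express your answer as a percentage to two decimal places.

15.57%

D₁ = $87,700.00 × 1.053 = $92,348.1000
P = D₁/(r − g) ⇒ r = D₁/P + g = $92,348.1000/$898,899.79 + 0.053 = 0.102735 + 0.053 = 0.155735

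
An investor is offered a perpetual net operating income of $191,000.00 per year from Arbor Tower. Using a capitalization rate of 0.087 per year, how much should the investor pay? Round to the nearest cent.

Level perpetuity: PV = C / r = $191,000.00 / 0.087 = $2,195,402.30

$2195402.30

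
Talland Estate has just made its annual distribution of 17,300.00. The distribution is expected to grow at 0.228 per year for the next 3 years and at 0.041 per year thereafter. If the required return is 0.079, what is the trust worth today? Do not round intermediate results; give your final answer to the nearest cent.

766223.77

D_1 = 21244.40000
D_2 = 26088.12320
D_3 = 32036.21529
Terminal value at year 3: TV = D_3×(1+g_2)/(r−g_2) = 33349.70012/0.038 = 877623.68728
P_0 = D_1/(1+r)^1 + D_2/(1+r)^2 + D_3/(1+r)^3 + TV/(1+r)^3
    = 19688.97127 + 22407.83755 + 25502.15432 + 698624.80659 = 766223.76973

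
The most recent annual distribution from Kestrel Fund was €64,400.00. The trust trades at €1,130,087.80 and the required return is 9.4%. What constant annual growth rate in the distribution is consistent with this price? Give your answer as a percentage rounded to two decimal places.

P = D₀(1+g)/(r−g) ⇒ P(r−g) = D₀(1+g) ⇒ g(P+D₀) = P·r − D₀
g = (P·r − D₀)/(P + D₀) = (€1,130,087.80×0.094 − €64,400.00) / (€1,130,087.80 + €64,400.00) = 0.035018

3.50%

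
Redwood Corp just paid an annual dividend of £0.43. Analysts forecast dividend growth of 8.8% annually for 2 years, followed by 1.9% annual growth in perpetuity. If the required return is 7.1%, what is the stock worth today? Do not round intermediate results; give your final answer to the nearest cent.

D_1 = 0.46784
D_2 = 0.50901
Terminal value at year 2: TV = D_2×(1+g_2)/(r−g_2) = 0.51868/0.052 = 9.97464
P_0 = D_1/(1+r)^1 + D_2/(1+r)^2 + TV/(1+r)^2
    = 0.43683 + 0.44376 + 8.69597 = 9.57656

£9.58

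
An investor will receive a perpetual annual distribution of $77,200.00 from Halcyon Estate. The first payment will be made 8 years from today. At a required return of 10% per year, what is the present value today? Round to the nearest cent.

$396158.07

Value at end of year 7: C / r = $77,200.00 / 0.1 = $772,000.0000
Discount to today: PV = $772,000.0000 / (1 + 0.1)^7 = $772,000.0000 / 1.948717 = $396,158.07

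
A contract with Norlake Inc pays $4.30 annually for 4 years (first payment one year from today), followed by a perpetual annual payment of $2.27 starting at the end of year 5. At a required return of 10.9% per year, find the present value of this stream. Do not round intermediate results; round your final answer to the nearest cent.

$27.14

PV of 4-year annuity: $4.30 × [1 − (1+0.109)^−4] / 0.109 = 13.36905
Perpetuity value at year 4: $2.27 / 0.109 = 20.82569
PV of perpetuity: 20.82569 / (1+0.109)^4 = 13.76807
Total PV = 13.36905 + 13.76807 = 27.13712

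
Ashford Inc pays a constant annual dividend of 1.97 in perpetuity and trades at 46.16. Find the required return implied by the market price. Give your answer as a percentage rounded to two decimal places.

4.27%

P = C/r ⇒ r = C/P = 1.97/46.16 = 0.042678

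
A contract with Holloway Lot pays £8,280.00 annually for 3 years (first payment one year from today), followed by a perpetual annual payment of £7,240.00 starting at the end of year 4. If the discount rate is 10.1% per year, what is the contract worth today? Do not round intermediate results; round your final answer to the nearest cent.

£74264.95

PV of 3-year annuity: £8,280.00 × [1 − (1+0.101)^−3] / 0.101 = 20554.93764
Perpetuity value at year 3: £7,240.00 / 0.101 = 71683.16832
PV of perpetuity: 71683.16832 / (1+0.101)^3 = 53710.01028
Total PV = 20554.93764 + 53710.01028 = 74264.94792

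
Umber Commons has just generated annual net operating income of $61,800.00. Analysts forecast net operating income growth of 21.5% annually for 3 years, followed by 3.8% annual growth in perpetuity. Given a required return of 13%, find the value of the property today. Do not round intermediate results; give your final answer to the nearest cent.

$1081462.37

D_1 = 75087.00000
D_2 = 91230.70500
D_3 = 110845.30657
Terminal value at year 3: TV = D_3×(1+g_2)/(r−g_2) = 115057.42822/0.092 = 1250624.21984
P_0 = D_1/(1+r)^1 + D_2/(1+r)^2 + D_3/(1+r)^3 + TV/(1+r)^3
    = 66448.67257 + 71447.02404 + 76821.35771 + 866745.31851 = 1081462.37282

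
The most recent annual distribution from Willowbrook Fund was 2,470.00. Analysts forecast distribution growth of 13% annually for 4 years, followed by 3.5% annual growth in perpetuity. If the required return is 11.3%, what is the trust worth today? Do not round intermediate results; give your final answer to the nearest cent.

45086.85

D_1 = 2791.10000
D_2 = 3153.94300
D_3 = 3563.95559
D_4 = 4027.26982
Terminal value at year 4: TV = D_4×(1+g_2)/(r−g_2) = 4168.22426/0.078 = 53438.77257
P_0 = D_1/(1+r)^1 + D_2/(1+r)^2 + D_3/(1+r)^3 + D_4/(1+r)^4 + TV/(1+r)^4
    = 2507.72686 + 2546.02997 + 2584.91812 + 2624.40025 + 34823.77250 = 45086.84770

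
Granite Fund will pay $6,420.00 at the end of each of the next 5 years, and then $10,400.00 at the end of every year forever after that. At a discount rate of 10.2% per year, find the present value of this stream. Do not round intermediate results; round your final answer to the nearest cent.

PV of 5-year annuity: $6,420.00 × [1 − (1+0.102)^−5] / 0.102 = 24213.01470
Perpetuity value at year 5: $10,400.00 / 0.102 = 101960.78431
PV of perpetuity: 101960.78431 / (1+0.102)^5 = 62737.20910
Total PV = 24213.01470 + 62737.20910 = 86950.22380

$86950.22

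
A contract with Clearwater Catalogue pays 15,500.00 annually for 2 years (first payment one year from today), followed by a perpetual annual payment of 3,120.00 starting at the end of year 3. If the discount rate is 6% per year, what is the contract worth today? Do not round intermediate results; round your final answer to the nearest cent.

PV of 2-year annuity: 15,500.00 × [1 − (1+0.06)^−2] / 0.06 = 28417.58633
Perpetuity value at year 2: 3,120.00 / 0.06 = 52000.00000
PV of perpetuity: 52000.00000 / (1+0.06)^2 = 46279.81488
Total PV = 28417.58633 + 46279.81488 = 74697.40121

74697.40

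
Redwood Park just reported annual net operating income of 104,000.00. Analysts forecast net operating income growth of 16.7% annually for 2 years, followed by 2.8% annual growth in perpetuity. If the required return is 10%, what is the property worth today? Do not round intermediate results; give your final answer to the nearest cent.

1898673.64

D_1 = 121368.00000
D_2 = 141636.45600
Terminal value at year 2: TV = D_2×(1+g_2)/(r−g_2) = 145602.27677/0.072 = 2022253.84400
P_0 = D_1/(1+r)^1 + D_2/(1+r)^2 + TV/(1+r)^2
    = 110334.54545 + 117054.92231 + 1671284.16860 = 1898673.63636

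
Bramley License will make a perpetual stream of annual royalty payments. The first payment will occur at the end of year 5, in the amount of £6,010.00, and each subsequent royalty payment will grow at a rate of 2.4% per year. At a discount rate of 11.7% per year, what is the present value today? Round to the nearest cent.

£41512.49

Value at end of year 4: C₁ / (r − g) = £6,010.00 / (0.117 − 0.024) = £64,623.6559
Discount to today: PV = £64,623.6559 / (1 + 0.117)^4 = £64,623.6559 / 1.556728 = £41,512.49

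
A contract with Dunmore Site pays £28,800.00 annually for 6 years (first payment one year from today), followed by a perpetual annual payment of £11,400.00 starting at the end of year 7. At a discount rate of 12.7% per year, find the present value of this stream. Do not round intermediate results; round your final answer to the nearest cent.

PV of 6-year annuity: £28,800.00 × [1 − (1+0.127)^−6] / 0.127 = 116097.73918
Perpetuity value at year 6: £11,400.00 / 0.127 = 89763.77953
PV of perpetuity: 89763.77953 / (1+0.127)^6 = 43808.42443
Total PV = 116097.73918 + 43808.42443 = 159906.16362

£159906.16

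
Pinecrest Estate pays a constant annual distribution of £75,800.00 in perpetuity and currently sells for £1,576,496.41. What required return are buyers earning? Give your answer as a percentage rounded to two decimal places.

P = C/r ⇒ r = C/P = £75,800.00/£1,576,496.41 = 0.048081

4.81%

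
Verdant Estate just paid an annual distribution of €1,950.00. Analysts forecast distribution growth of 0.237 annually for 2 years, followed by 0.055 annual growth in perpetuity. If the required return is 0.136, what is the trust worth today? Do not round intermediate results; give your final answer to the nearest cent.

D_1 = 2412.15000
D_2 = 2983.82955
Terminal value at year 2: TV = D_2×(1+g_2)/(r−g_2) = 3147.94018/0.081 = 38863.45895
P_0 = D_1/(1+r)^1 + D_2/(1+r)^2 + TV/(1+r)^2
    = 2123.37148 + 2312.15715 + 30115.13322 = 34550.66184

€34550.66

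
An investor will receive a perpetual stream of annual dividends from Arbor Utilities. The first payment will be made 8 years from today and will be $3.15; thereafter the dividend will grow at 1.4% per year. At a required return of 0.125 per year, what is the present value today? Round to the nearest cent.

Value at end of year 7: C₁ / (r − g) = $3.15 / (0.125 − 0.014) = $28.3784
Discount to today: PV = $28.3784 / (1 + 0.125)^7 = $28.3784 / 2.280697 = $12.44

$12.44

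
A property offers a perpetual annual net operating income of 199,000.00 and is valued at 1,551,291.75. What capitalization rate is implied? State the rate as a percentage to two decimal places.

12.83%

P = C/r ⇒ r = C/P = 199,000.00/1,551,291.75 = 0.128280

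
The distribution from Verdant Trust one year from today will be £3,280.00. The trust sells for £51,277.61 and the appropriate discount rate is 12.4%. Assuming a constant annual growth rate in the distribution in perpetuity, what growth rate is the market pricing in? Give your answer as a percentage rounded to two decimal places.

P = D₁/(r−g) ⇒ g = r − D₁/P = 0.124 − £3,280.00/£51,277.61 = 0.060034

6.00%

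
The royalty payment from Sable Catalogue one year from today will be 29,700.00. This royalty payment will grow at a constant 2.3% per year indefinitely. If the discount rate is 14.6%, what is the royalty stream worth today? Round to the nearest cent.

Growing perpetuity: P = D₁ / (r − g) = 29,700.0000 / (0.146 − 0.023) = 241,463.41

241463.41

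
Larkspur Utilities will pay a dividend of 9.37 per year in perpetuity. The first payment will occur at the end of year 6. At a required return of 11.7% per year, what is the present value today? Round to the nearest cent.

Value at end of year 5: C / r = 9.37 / 0.117 = 80.0855
Discount to today: PV = 80.0855 / (1 + 0.117)^5 = 80.0855 / 1.738865 = 46.06

46.06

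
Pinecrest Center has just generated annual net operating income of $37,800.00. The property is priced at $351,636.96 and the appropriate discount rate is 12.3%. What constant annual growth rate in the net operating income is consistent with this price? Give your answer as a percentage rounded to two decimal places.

P = D₀(1+g)/(r−g) ⇒ P(r−g) = D₀(1+g) ⇒ g(P+D₀) = P·r − D₀
g = (P·r − D₀)/(P + D₀) = ($351,636.96×0.123 − $37,800.00) / ($351,636.96 + $37,800.00) = 0.013998

1.40%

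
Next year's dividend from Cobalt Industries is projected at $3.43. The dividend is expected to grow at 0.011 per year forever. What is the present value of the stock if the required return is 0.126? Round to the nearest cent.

Growing perpetuity: P = D₁ / (r − g) = $3.4300 / (0.126 − 0.011) = $29.83

$29.83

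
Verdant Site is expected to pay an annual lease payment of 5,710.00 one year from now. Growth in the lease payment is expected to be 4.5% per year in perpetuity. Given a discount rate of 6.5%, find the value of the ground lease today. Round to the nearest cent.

285500.00

Growing perpetuity: P = D₁ / (r − g) = 5,710.0000 / (0.065 − 0.045) = 285,500.00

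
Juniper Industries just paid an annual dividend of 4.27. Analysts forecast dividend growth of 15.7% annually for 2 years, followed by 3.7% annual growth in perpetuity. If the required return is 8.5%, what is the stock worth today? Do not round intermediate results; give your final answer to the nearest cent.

114.31

D_1 = 4.94039
D_2 = 5.71603
Terminal value at year 2: TV = D_2×(1+g_2)/(r−g_2) = 5.92752/0.048 = 123.49009
P_0 = D_1/(1+r)^1 + D_2/(1+r)^2 + TV/(1+r)^2
    = 4.55335 + 4.85551 + 104.89931 = 114.30818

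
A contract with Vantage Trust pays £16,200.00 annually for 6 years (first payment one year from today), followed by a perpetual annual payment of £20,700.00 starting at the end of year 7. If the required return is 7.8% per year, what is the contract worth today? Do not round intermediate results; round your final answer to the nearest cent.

PV of 6-year annuity: £16,200.00 × [1 − (1+0.078)^−6] / 0.078 = 75347.21369
Perpetuity value at year 6: £20,700.00 / 0.078 = 265384.61538
PV of perpetuity: 265384.61538 / (1+0.078)^6 = 169107.62011
Total PV = 75347.21369 + 169107.62011 = 244454.83380

£244454.83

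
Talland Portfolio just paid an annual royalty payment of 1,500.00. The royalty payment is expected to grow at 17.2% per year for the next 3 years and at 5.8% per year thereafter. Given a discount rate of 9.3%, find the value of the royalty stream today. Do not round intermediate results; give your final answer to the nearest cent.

61084.91

D_1 = 1758.00000
D_2 = 2060.37600
D_3 = 2414.76067
Terminal value at year 3: TV = D_3×(1+g_2)/(r−g_2) = 2554.81679/0.035 = 72994.76546
P_0 = D_1/(1+r)^1 + D_2/(1+r)^2 + D_3/(1+r)^3 + TV/(1+r)^3
    = 1608.41720 + 1724.67059 + 1849.32657 + 55902.50017 = 61084.91453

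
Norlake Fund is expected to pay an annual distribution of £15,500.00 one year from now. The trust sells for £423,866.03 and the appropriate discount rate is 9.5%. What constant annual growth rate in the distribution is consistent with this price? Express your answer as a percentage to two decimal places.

P = D₁/(r−g) ⇒ g = r − D₁/P = 0.095 − £15,500.00/£423,866.03 = 0.058432

5.84%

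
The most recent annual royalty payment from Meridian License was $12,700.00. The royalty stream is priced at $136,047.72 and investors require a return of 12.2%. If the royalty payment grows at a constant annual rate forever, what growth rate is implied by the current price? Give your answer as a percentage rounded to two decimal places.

P = D₀(1+g)/(r−g) ⇒ P(r−g) = D₀(1+g) ⇒ g(P+D₀) = P·r − D₀
g = (P·r − D₀)/(P + D₀) = ($136,047.72×0.122 − $12,700.00) / ($136,047.72 + $12,700.00) = 0.026204

2.62%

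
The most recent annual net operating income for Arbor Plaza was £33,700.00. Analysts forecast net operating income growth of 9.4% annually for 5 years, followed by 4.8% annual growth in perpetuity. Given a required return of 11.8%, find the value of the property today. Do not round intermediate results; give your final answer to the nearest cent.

£610612.68

D_1 = 36867.80000
D_2 = 40333.37320
D_3 = 44124.71028
D_4 = 48272.43305
D_5 = 52810.04175
Terminal value at year 5: TV = D_5×(1+g_2)/(r−g_2) = 55344.92376/0.07 = 790641.76797
P_0 = D_1/(1+r)^1 + D_2/(1+r)^2 + D_3/(1+r)^3 + D_4/(1+r)^4 + D_5/(1+r)^5 + TV/(1+r)^5
    = 32976.56530 + 32268.66049 + 31575.95222 + 30898.11425 + 30234.82736 + 452658.55815 = 610612.67777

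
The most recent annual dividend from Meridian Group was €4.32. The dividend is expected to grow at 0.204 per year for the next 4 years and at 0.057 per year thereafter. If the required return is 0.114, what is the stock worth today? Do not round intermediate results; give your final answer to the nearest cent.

€130.37

D_1 = 5.20128
D_2 = 6.26234
D_3 = 7.53986
D_4 = 9.07799
Terminal value at year 4: TV = D_4×(1+g_2)/(r−g_2) = 9.59544/0.057 = 168.34097
P_0 = D_1/(1+r)^1 + D_2/(1+r)^2 + D_3/(1+r)^3 + D_4/(1+r)^4 + TV/(1+r)^4
    = 4.66901 + 5.04622 + 5.45391 + 5.89453 + 109.30727 = 130.37094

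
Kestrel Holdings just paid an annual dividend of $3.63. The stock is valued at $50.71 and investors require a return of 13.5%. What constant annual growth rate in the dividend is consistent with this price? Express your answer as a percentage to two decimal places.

5.92%

P = D₀(1+g)/(r−g) ⇒ P(r−g) = D₀(1+g) ⇒ g(P+D₀) = P·r − D₀
g = (P·r − D₀)/(P + D₀) = ($50.71×0.135 − $3.63) / ($50.71 + $3.63) = 0.059180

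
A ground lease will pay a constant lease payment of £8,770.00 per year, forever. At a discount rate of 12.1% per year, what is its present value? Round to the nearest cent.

£72479.34

Level perpetuity: PV = C / r = £8,770.00 / 0.121 = £72,479.34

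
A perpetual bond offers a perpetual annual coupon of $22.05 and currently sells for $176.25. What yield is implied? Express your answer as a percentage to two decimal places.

12.51%

P = C/r ⇒ r = C/P = $22.05/$176.25 = 0.125106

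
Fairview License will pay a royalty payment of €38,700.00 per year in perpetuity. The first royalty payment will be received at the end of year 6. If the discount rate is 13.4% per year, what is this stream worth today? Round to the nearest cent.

€154007.15

Value at end of year 5: C / r = €38,700.00 / 0.134 = €288,805.9701
Discount to today: PV = €288,805.9701 / (1 + 0.134)^5 = €288,805.9701 / 1.875276 = €154,007.15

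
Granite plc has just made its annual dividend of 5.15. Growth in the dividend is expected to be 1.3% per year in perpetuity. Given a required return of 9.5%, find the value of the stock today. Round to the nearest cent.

D₁ = D₀ × (1 + g) = 5.15 × 1.013 = 5.2170
Growing perpetuity: P = D₁ / (r − g) = 5.2170 / (0.095 − 0.013) = 63.62

63.62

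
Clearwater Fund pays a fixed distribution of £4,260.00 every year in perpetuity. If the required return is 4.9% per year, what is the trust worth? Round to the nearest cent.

Level perpetuity: PV = C / r = £4,260.00 / 0.049 = £86,938.78

£86938.78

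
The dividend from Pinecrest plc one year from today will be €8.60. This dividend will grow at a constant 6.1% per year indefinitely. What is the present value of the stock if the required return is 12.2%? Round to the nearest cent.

Growing perpetuity: P = D₁ / (r − g) = €8.6000 / (0.122 − 0.061) = €140.98

€140.98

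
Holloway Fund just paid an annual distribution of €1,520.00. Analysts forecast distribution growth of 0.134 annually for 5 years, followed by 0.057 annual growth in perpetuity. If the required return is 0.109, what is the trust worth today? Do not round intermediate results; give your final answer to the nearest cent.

€42669.72

D_1 = 1723.68000
D_2 = 1954.65312
D_3 = 2216.57664
D_4 = 2513.59791
D_5 = 2850.42003
Terminal value at year 5: TV = D_5×(1+g_2)/(r−g_2) = 3012.89397/0.052 = 57940.26863
P_0 = D_1/(1+r)^1 + D_2/(1+r)^2 + D_3/(1+r)^3 + D_4/(1+r)^4 + D_5/(1+r)^5 + TV/(1+r)^5
    = 1554.26510 + 1589.30264 + 1625.13002 + 1661.76505 + 1699.22594 + 34540.03503 = 42669.72379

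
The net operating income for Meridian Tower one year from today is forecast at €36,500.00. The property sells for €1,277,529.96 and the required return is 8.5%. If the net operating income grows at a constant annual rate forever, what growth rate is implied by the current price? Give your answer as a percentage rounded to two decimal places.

5.64%

P = D₁/(r−g) ⇒ g = r − D₁/P = 0.085 − €36,500.00/€1,277,529.96 = 0.056429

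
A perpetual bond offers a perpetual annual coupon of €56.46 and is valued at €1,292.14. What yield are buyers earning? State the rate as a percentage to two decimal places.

4.37%

P = C/r ⇒ r = C/P = €56.46/€1,292.14 = 0.043695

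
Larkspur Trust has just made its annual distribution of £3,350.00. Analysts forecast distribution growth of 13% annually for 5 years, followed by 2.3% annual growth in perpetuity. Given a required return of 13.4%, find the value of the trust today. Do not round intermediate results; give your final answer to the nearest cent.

£46907.21

D_1 = 3785.50000
D_2 = 4277.61500
D_3 = 4833.70495
D_4 = 5462.08659
D_5 = 6172.15785
Terminal value at year 5: TV = D_5×(1+g_2)/(r−g_2) = 6314.11748/0.111 = 56883.94127
P_0 = D_1/(1+r)^1 + D_2/(1+r)^2 + D_3/(1+r)^3 + D_4/(1+r)^4 + D_5/(1+r)^5 + TV/(1+r)^5
    = 3338.18342 + 3326.40852 + 3314.67516 + 3302.98318 + 3291.33245 + 30333.63150 = 46907.21424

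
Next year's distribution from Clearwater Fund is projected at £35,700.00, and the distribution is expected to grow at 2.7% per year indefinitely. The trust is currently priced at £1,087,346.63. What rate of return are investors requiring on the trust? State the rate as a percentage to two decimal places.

P = D₁/(r − g) ⇒ r = D₁/P + g = £35,700.0000/£1,087,346.63 + 0.027 = 0.032832 + 0.027 = 0.059832

5.98%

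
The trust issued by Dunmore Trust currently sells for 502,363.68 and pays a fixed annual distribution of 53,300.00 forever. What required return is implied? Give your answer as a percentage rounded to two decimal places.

10.61%

P = C/r ⇒ r = C/P = 53,300.00/502,363.68 = 0.106098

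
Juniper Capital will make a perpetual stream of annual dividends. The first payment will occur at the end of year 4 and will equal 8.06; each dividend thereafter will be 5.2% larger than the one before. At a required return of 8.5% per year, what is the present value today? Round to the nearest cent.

Value at end of year 3: C₁ / (r − g) = 8.06 / (0.085 − 0.052) = 244.2424
Discount to today: PV = 244.2424 / (1 + 0.085)^3 = 244.2424 / 1.277289 = 191.22

191.22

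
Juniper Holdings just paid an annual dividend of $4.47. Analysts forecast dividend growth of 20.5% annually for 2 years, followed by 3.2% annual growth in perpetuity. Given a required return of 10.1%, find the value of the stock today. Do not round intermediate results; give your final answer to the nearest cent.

$90.33

D_1 = 5.38635
D_2 = 6.49055
Terminal value at year 2: TV = D_2×(1+g_2)/(r−g_2) = 6.69825/0.069 = 97.07608
P_0 = D_1/(1+r)^1 + D_2/(1+r)^2 + TV/(1+r)^2
    = 4.89223 + 5.35435 + 80.08249 = 90.32908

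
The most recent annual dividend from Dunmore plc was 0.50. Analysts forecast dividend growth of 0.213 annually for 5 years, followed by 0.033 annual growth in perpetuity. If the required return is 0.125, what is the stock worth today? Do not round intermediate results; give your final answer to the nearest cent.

D_1 = 0.60650
D_2 = 0.73568
D_3 = 0.89239
D_4 = 1.08246
D_5 = 1.31303
Terminal value at year 5: TV = D_5×(1+g_2)/(r−g_2) = 1.35636/0.092 = 14.74302
P_0 = D_1/(1+r)^1 + D_2/(1+r)^2 + D_3/(1+r)^3 + D_4/(1+r)^4 + D_5/(1+r)^5 + TV/(1+r)^5
    = 0.53911 + 0.58128 + 0.62675 + 0.67578 + 0.72864 + 8.18133 = 11.33289

11.33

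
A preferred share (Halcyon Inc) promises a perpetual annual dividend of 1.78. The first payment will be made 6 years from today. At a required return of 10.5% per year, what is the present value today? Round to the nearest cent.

10.29

Value at end of year 5: C / r = 1.78 / 0.105 = 16.9524
Discount to today: PV = 16.9524 / (1 + 0.105)^5 = 16.9524 / 1.647447 = 10.29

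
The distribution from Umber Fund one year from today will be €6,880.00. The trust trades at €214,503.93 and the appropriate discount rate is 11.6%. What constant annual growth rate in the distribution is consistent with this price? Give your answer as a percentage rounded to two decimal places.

8.39%

P = D₁/(r−g) ⇒ g = r − D₁/P = 0.116 − €6,880.00/€214,503.93 = 0.083926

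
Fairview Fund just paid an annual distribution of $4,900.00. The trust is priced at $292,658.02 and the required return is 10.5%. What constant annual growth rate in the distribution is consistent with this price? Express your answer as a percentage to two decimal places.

P = D₀(1+g)/(r−g) ⇒ P(r−g) = D₀(1+g) ⇒ g(P+D₀) = P·r − D₀
g = (P·r − D₀)/(P + D₀) = ($292,658.02×0.105 − $4,900.00) / ($292,658.02 + $4,900.00) = 0.086804

8.68%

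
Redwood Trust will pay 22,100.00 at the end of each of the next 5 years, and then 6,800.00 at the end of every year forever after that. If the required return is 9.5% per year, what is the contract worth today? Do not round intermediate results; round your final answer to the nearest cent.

130326.49

PV of 5-year annuity: 22,100.00 × [1 − (1+0.095)^−5] / 0.095 = 84857.56418
Perpetuity value at year 5: 6,800.00 / 0.095 = 71578.94737
PV of perpetuity: 71578.94737 / (1+0.095)^5 = 45468.92762
Total PV = 84857.56418 + 45468.92762 = 130326.49180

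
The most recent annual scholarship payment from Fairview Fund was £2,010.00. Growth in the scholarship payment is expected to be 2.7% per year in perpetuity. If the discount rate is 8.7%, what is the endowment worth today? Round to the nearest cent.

D₁ = D₀ × (1 + g) = £2,010.00 × 1.027 = £2,064.2700
Growing perpetuity: P = D₁ / (r − g) = £2,064.2700 / (0.087 − 0.027) = £34,404.50

£34404.50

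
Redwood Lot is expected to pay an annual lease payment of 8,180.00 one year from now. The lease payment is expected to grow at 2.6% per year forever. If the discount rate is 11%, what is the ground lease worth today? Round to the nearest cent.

Growing perpetuity: P = D₁ / (r − g) = 8,180.0000 / (0.11 − 0.026) = 97,380.95

97380.95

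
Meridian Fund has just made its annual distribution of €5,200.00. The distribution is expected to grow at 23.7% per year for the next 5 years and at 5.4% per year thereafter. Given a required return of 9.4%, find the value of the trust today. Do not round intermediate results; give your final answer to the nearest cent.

D_1 = 6432.40000
D_2 = 7956.87880
D_3 = 9842.65908
D_4 = 12175.36928
D_5 = 15060.93180
Terminal value at year 5: TV = D_5×(1+g_2)/(r−g_2) = 15874.22211/0.04 = 396855.55280
P_0 = D_1/(1+r)^1 + D_2/(1+r)^2 + D_3/(1+r)^3 + D_4/(1+r)^4 + D_5/(1+r)^5 + TV/(1+r)^5
    = 5879.70750 + 6648.26158 + 7517.27567 + 8499.88117 + 9610.92596 + 253247.89917 = 291403.95105

€291403.95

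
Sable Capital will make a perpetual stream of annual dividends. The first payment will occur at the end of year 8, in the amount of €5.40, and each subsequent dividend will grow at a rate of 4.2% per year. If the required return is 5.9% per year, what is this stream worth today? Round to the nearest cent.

€212.65

Value at end of year 7: C₁ / (r − g) = €5.40 / (0.059 − 0.042) = €317.6471
Discount to today: PV = €317.6471 / (1 + 0.059)^7 = €317.6471 / 1.493729 = €212.65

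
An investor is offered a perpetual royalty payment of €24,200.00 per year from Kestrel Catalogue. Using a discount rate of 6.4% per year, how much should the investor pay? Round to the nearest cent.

€378125.00

Level perpetuity: PV = C / r = €24,200.00 / 0.064 = €378,125.00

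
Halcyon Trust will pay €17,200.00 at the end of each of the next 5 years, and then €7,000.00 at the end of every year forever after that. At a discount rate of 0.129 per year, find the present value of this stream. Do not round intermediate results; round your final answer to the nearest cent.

PV of 5-year annuity: €17,200.00 × [1 − (1+0.129)^−5] / 0.129 = 60644.27764
Perpetuity value at year 5: €7,000.00 / 0.129 = 54263.56589
PV of perpetuity: 54263.56589 / (1+0.129)^5 = 29582.75523
Total PV = 60644.27764 + 29582.75523 = 90227.03286

€90227.03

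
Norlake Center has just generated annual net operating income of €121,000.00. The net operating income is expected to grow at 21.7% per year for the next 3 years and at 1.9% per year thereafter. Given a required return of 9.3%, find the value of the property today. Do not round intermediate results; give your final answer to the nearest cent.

€2751829.81

D_1 = 147257.00000
D_2 = 179211.76900
D_3 = 218100.72287
Terminal value at year 3: TV = D_3×(1+g_2)/(r−g_2) = 222244.63661/0.074 = 3003305.90010
P_0 = D_1/(1+r)^1 + D_2/(1+r)^2 + D_3/(1+r)^3 + TV/(1+r)^3
    = 134727.35590 + 150012.06965 + 167030.82230 + 2300059.56647 = 2751829.81432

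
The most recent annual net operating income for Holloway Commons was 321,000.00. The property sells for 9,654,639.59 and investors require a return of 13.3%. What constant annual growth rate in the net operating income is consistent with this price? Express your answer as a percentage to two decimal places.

P = D₀(1+g)/(r−g) ⇒ P(r−g) = D₀(1+g) ⇒ g(P+D₀) = P·r − D₀
g = (P·r − D₀)/(P + D₀) = (9,654,639.59×0.133 − 321,000.00) / (9,654,639.59 + 321,000.00) = 0.096542

9.65%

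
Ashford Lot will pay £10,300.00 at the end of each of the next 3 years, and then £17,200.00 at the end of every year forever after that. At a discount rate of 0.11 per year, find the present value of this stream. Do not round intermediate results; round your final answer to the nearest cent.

PV of 3-year annuity: £10,300.00 × [1 − (1+0.11)^−3] / 0.11 = 25170.26157
Perpetuity value at year 3: £17,200.00 / 0.11 = 156363.63636
PV of perpetuity: 156363.63636 / (1+0.11)^3 = 114331.74326
Total PV = 25170.26157 + 114331.74326 = 139502.00483

£139502.00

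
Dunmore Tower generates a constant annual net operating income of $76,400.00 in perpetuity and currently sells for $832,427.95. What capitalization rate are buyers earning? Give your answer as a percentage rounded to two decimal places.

9.18%

P = C/r ⇒ r = C/P = $76,400.00/$832,427.95 = 0.091780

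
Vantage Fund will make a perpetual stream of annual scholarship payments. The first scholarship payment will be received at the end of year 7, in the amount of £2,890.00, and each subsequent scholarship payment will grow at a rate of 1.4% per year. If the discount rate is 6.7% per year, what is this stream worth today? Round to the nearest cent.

Value at end of year 6: C₁ / (r − g) = £2,890.00 / (0.067 − 0.014) = £54,528.3019
Discount to today: PV = £54,528.3019 / (1 + 0.067)^6 = £54,528.3019 / 1.475661 = £36,951.79

£36951.79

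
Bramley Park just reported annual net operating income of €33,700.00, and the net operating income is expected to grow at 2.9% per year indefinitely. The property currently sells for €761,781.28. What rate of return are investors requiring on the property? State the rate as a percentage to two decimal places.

D₁ = €33,700.00 × 1.029 = €34,677.3000
P = D₁/(r − g) ⇒ r = D₁/P + g = €34,677.3000/€761,781.28 + 0.029 = 0.045521 + 0.029 = 0.074521

7.45%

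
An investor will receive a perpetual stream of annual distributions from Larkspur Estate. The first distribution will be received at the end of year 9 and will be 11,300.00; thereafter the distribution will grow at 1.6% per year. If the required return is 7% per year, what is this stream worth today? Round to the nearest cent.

121790.79

Value at end of year 8: C₁ / (r − g) = 11,300.00 / (0.07 − 0.016) = 209,259.2593
Discount to today: PV = 209,259.2593 / (1 + 0.07)^8 = 209,259.2593 / 1.718186 = 121,790.79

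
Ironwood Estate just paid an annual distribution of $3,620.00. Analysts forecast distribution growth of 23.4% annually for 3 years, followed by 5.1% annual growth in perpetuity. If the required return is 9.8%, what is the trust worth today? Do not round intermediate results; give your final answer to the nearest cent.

$128687.73

D_1 = 4467.08000
D_2 = 5512.37672
D_3 = 6802.27287
Terminal value at year 3: TV = D_3×(1+g_2)/(r−g_2) = 7149.18879/0.047 = 152110.39977
P_0 = D_1/(1+r)^1 + D_2/(1+r)^2 + D_3/(1+r)^3 + TV/(1+r)^3
    = 4068.37887 + 4572.29465 + 5138.62623 + 114908.42907 = 128687.72882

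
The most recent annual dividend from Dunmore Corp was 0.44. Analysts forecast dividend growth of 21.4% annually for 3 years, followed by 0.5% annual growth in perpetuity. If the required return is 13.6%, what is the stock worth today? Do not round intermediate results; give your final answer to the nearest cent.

5.63

D_1 = 0.53416
D_2 = 0.64847
D_3 = 0.78724
Terminal value at year 3: TV = D_3×(1+g_2)/(r−g_2) = 0.79118/0.131 = 6.03954
P_0 = D_1/(1+r)^1 + D_2/(1+r)^2 + D_3/(1+r)^3 + TV/(1+r)^3
    = 0.47021 + 0.50250 + 0.53700 + 4.11973 = 5.62944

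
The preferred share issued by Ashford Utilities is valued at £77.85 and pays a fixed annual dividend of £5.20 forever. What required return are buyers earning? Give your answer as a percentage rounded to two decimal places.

P = C/r ⇒ r = C/P = £5.20/£77.85 = 0.066795

6.68%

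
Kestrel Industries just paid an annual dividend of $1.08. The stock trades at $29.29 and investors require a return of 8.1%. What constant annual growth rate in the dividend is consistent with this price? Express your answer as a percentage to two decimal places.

P = D₀(1+g)/(r−g) ⇒ P(r−g) = D₀(1+g) ⇒ g(P+D₀) = P·r − D₀
g = (P·r − D₀)/(P + D₀) = ($29.29×0.081 − $1.08) / ($29.29 + $1.08) = 0.042558

4.26%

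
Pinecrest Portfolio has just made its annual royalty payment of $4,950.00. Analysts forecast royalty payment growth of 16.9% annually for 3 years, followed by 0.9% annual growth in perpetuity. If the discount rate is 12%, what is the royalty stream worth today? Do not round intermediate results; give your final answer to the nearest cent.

D_1 = 5786.55000
D_2 = 6764.47695
D_3 = 7907.67355
Terminal value at year 3: TV = D_3×(1+g_2)/(r−g_2) = 7978.84262/0.111 = 71881.46501
P_0 = D_1/(1+r)^1 + D_2/(1+r)^2 + D_3/(1+r)^3 + TV/(1+r)^3
    = 5166.56250 + 5392.59961 + 5628.52584 + 51163.80698 = 67351.49493

$67351.49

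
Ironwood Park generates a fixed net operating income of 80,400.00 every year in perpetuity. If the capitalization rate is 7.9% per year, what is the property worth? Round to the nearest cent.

Level perpetuity: PV = C / r = 80,400.00 / 0.079 = 1,017,721.52

1017721.52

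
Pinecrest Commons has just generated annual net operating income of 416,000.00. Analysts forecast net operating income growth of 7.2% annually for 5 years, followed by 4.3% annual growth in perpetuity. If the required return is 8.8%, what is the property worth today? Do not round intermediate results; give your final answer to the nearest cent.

D_1 = 445952.00000
D_2 = 478060.54400
D_3 = 512480.90317
D_4 = 549379.52820
D_5 = 588934.85423
Terminal value at year 5: TV = D_5×(1+g_2)/(r−g_2) = 614259.05296/0.045 = 13650201.17684
P_0 = D_1/(1+r)^1 + D_2/(1+r)^2 + D_3/(1+r)^3 + D_4/(1+r)^4 + D_5/(1+r)^5 + TV/(1+r)^5
    = 409882.35294 + 403854.67128 + 397915.63200 + 392063.93153 + 386298.28547 + 8953535.81666 = 10943550.68988

10943550.69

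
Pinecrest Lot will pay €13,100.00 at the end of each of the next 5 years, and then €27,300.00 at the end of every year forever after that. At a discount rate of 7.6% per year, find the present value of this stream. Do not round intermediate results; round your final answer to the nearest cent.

€301911.26

PV of 5-year annuity: €13,100.00 × [1 − (1+0.076)^−5] / 0.076 = 52860.59488
Perpetuity value at year 5: €27,300.00 / 0.076 = 359210.52632
PV of perpetuity: 359210.52632 / (1+0.076)^5 = 249050.66065
Total PV = 52860.59488 + 249050.66065 = 301911.25553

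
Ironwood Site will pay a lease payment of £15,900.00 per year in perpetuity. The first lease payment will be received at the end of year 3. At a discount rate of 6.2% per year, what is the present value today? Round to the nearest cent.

£227382.17

Value at end of year 2: C / r = £15,900.00 / 0.062 = £256,451.6129
Discount to today: PV = £256,451.6129 / (1 + 0.062)^2 = £256,451.6129 / 1.127844 = £227,382.17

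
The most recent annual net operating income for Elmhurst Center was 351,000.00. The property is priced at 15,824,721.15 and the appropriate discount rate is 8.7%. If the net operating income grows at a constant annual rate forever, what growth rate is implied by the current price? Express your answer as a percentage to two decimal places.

6.34%

P = D₀(1+g)/(r−g) ⇒ P(r−g) = D₀(1+g) ⇒ g(P+D₀) = P·r − D₀
g = (P·r − D₀)/(P + D₀) = (15,824,721.15×0.087 − 351,000.00) / (15,824,721.15 + 351,000.00) = 0.063413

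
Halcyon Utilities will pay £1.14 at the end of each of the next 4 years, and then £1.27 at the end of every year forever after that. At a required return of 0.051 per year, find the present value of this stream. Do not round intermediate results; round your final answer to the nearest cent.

£24.44

PV of 4-year annuity: £1.14 × [1 − (1+0.051)^−4] / 0.051 = 4.03301
Perpetuity value at year 4: £1.27 / 0.051 = 24.90196
PV of perpetuity: 24.90196 / (1+0.051)^4 = 20.40904
Total PV = 4.03301 + 20.40904 = 24.44206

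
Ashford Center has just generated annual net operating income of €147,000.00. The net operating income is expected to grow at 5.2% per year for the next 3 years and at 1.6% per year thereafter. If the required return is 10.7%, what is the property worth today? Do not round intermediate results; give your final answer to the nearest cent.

€1807167.94

D_1 = 154644.00000
D_2 = 162685.48800
D_3 = 171145.13338
Terminal value at year 3: TV = D_3×(1+g_2)/(r−g_2) = 173883.45551/0.091 = 1910807.20341
P_0 = D_1/(1+r)^1 + D_2/(1+r)^2 + D_3/(1+r)^3 + TV/(1+r)^3
    = 139696.47696 + 132755.82093 + 126160.00327 + 1408555.64086 = 1807167.94202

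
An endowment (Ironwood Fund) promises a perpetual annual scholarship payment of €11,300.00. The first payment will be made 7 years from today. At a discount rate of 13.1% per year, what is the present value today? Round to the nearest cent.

€41212.74

Value at end of year 6: C / r = €11,300.00 / 0.131 = €86,259.5420
Discount to today: PV = €86,259.5420 / (1 + 0.131)^6 = €86,259.5420 / 2.093031 = €41,212.74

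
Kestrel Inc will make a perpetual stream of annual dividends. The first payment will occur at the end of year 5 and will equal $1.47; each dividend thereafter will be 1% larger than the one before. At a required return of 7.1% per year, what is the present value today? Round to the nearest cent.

Value at end of year 4: C₁ / (r − g) = $1.47 / (0.071 − 0.01) = $24.0984
Discount to today: PV = $24.0984 / (1 + 0.071)^4 = $24.0984 / 1.315703 = $18.32

$18.32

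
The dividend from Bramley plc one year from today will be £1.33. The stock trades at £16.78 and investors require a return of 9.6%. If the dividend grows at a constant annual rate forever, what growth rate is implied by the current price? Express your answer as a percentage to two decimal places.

1.67%

P = D₁/(r−g) ⇒ g = r − D₁/P = 0.096 − £1.33/£16.78 = 0.016739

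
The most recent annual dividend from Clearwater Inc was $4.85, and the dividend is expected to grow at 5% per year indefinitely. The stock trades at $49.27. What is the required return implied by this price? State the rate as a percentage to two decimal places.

15.34%

D₁ = $4.85 × 1.05 = $5.0925
P = D₁/(r − g) ⇒ r = D₁/P + g = $5.0925/$49.27 + 0.05 = 0.103359 + 0.05 = 0.153359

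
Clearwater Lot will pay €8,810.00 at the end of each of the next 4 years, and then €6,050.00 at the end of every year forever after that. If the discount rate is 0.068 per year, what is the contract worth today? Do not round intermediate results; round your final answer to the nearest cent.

PV of 4-year annuity: €8,810.00 × [1 − (1+0.068)^−4] / 0.068 = 29976.56200
Perpetuity value at year 4: €6,050.00 / 0.068 = 88970.58824
PV of perpetuity: 88970.58824 / (1+0.068)^4 = 68385.09446
Total PV = 29976.56200 + 68385.09446 = 98361.65647

€98361.66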